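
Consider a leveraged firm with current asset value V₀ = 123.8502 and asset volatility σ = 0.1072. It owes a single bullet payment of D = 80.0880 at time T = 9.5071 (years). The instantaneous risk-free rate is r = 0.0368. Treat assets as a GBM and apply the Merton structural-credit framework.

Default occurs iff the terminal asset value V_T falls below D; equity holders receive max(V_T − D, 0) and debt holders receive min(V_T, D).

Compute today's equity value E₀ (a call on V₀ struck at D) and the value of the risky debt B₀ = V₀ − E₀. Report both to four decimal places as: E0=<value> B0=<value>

E0=67.4849 B0=56.3653

d₁ = [ln(V₀/D) + (r + σ²/2)T] / (σ√T)
   = [ln(123.8502/80.0880) + (0.0368 + 0.5·0.1072²)·9.5071] / (0.1072·√9.5071)
   = [0.435947 + 0.404488] / 0.330536 = 2.542643
d₂ = d₁ − σ√T = 2.542643 − 0.330536 = 2.212107
N(d₁) = 0.994499,  N(d₂) = 0.986520,  e^(−rT) = 0.704786
E₀ = V₀·N(d₁) − D·e^(−rT)·N(d₂)
   = 123.8502·0.994499 − 80.0880·0.704786·0.986520 = 67.484883
B₀ = V₀ − E₀ = 123.8502 − 67.484883 = 56.365317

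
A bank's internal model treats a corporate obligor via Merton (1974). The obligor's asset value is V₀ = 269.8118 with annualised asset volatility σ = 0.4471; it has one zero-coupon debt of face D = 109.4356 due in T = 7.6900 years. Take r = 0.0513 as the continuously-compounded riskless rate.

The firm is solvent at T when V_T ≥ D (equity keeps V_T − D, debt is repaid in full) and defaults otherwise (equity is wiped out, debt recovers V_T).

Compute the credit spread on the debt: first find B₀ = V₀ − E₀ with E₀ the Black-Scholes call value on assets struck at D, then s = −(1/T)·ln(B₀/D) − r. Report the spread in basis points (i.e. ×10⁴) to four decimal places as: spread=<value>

spread=226.6400

d₁ = [ln(V₀/D) + (r + σ²/2)T] / (σ√T)
   = [ln(269.8118/109.4356) + (0.0513 + 0.5·0.4471²)·7.6900] / (0.4471·√7.6900)
   = [0.902388 + 1.163106] / 1.239846 = 1.665928
d₂ = d₁ − σ√T = 1.665928 − 1.239846 = 0.426082
N(d₁) = 0.952136,  N(d₂) = 0.664976,  e^(−rT) = 0.674019
E₀ = V₀·N(d₁) − D·e^(−rT)·N(d₂)
   = 269.8118·0.952136 − 109.4356·0.674019·0.664976 = 207.847830
B₀ = V₀ − E₀ = 269.8118 − 207.847830 = 61.963970
spread = −(1/T)·ln(B₀/D) − r = −(1/7.6900)·ln(61.963970/109.4356) − 0.0513 = 0.02266400
in basis points: 0.02266400 × 10⁴ = 226.6400 bp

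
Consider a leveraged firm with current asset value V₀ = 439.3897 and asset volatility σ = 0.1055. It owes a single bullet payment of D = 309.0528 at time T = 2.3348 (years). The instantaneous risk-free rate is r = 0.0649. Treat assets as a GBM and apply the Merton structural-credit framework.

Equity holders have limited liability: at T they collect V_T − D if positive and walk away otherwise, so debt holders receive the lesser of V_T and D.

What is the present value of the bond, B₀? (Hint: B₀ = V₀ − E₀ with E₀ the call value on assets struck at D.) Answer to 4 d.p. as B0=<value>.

d₁ = [ln(V₀/D) + (r + σ²/2)T] / (σ√T)
   = [ln(439.3897/309.0528) + (0.0649 + 0.5·0.1055²)·2.3348] / (0.1055·√2.3348)
   = [0.351875 + 0.164522] / 0.161205 = 3.203362
d₂ = d₁ − σ√T = 3.203362 − 0.161205 = 3.042158
N(d₁) = 0.999321,  N(d₂) = 0.998826,  e^(−rT) = 0.859393
E₀ = V₀·N(d₁) − D·e^(−rT)·N(d₂)
   = 439.3897·0.999321 − 309.0528·0.859393·0.998826 = 173.805284
B₀ = V₀ − E₀ = 439.3897 − 173.805284 = 265.584416

B0=265.5844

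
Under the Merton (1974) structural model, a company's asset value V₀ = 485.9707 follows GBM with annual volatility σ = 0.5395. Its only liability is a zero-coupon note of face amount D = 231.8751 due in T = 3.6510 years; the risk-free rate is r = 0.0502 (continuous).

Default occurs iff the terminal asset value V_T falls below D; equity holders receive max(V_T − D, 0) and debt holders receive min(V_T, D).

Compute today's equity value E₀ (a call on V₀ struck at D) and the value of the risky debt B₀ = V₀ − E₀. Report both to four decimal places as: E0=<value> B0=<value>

d₁ = [ln(V₀/D) + (r + σ²/2)T] / (σ√T)
   = [ln(485.9707/231.8751) + (0.0502 + 0.5·0.5395²)·3.6510] / (0.5395·√3.6510)
   = [0.739949 + 0.714611] / 1.030854 = 1.411024
d₂ = d₁ − σ√T = 1.411024 − 1.030854 = 0.380169
N(d₁) = 0.920881,  N(d₂) = 0.648090,  e^(−rT) = 0.832535
E₀ = V₀·N(d₁) − D·e^(−rT)·N(d₂)
   = 485.9707·0.920881 − 231.8751·0.832535·0.648090 = 322.411305
B₀ = V₀ − E₀ = 485.9707 − 322.411305 = 163.559395

E0=322.4113 B0=163.5594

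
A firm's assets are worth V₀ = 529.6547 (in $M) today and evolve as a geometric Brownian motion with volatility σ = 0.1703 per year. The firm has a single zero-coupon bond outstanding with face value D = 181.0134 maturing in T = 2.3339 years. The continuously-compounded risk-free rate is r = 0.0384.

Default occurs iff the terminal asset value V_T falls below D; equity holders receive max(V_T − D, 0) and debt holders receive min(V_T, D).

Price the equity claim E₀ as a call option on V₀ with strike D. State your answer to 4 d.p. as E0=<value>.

E0=364.1584

d₁ = [ln(V₀/D) + (r + σ²/2)T] / (σ√T)
   = [ln(529.6547/181.0134) + (0.0384 + 0.5·0.1703²)·2.3339] / (0.1703·√2.3339)
   = [1.073654 + 0.123466] / 0.260169 = 4.601314
d₂ = d₁ − σ√T = 4.601314 − 0.260169 = 4.341145
N(d₁) = 0.999998,  N(d₂) = 0.999993,  e^(−rT) = 0.914277
E₀ = V₀·N(d₁) − D·e^(−rT)·N(d₂)
   = 529.6547·0.999998 − 181.0134·0.914277·0.999993 = 364.158384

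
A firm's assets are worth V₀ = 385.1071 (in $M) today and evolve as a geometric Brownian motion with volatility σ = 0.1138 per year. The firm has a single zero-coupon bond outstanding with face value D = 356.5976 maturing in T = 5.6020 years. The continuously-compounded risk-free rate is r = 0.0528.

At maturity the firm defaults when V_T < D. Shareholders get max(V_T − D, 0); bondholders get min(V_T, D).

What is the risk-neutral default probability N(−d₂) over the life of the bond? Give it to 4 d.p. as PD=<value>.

d₁ = [ln(V₀/D) + (r + σ²/2)T] / (σ√T)
   = [ln(385.1071/356.5976) + (0.0528 + 0.5·0.1138²)·5.6020] / (0.1138·√5.6020)
   = [0.076914 + 0.332060] / 0.269348 = 1.518382
d₂ = d₁ − σ√T = 1.518382 − 0.269348 = 1.249034
risk-neutral PD = N(−d₂) = N(-1.249034) = 0.105826

PD=0.1058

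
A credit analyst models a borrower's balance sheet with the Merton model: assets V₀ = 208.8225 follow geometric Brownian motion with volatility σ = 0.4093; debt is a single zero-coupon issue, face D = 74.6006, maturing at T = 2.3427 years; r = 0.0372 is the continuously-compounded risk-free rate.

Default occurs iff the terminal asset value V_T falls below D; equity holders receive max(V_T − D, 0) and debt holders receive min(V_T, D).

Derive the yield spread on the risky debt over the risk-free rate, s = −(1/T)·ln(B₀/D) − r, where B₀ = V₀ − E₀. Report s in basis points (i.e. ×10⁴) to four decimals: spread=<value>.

spread=67.7445

d₁ = [ln(V₀/D) + (r + σ²/2)T] / (σ√T)
   = [ln(208.8225/74.6006) + (0.0372 + 0.5·0.4093²)·2.3427] / (0.4093·√2.3427)
   = [1.029336 + 0.283381] / 0.626470 = 2.095419
d₂ = d₁ − σ√T = 2.095419 − 0.626470 = 1.468949
N(d₁) = 0.981933,  N(d₂) = 0.929077,  e^(−rT) = 0.916541
E₀ = V₀·N(d₁) − D·e^(−rT)·N(d₂)
   = 208.8225·0.981933 − 74.6006·0.916541·0.929077 = 141.524562
B₀ = V₀ − E₀ = 208.8225 − 141.524562 = 67.297938
spread = −(1/T)·ln(B₀/D) − r = −(1/2.3427)·ln(67.297938/74.6006) − 0.0372 = 0.00677445
in basis points: 0.00677445 × 10⁴ = 67.7445 bp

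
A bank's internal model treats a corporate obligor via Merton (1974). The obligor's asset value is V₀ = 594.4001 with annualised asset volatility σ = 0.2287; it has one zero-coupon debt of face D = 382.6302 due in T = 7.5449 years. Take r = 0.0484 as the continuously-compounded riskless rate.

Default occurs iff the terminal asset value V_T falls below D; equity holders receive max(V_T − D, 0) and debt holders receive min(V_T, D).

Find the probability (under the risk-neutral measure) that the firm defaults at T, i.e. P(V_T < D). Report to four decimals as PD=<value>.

PD=0.1664

d₁ = [ln(V₀/D) + (r + σ²/2)T] / (σ√T)
   = [ln(594.4001/382.6302) + (0.0484 + 0.5·0.2287²)·7.5449] / (0.2287·√7.5449)
   = [0.440484 + 0.562486] / 0.628193 = 1.596596
d₂ = d₁ − σ√T = 1.596596 − 0.628193 = 0.968403
risk-neutral PD = N(−d₂) = N(-0.968403) = 0.166422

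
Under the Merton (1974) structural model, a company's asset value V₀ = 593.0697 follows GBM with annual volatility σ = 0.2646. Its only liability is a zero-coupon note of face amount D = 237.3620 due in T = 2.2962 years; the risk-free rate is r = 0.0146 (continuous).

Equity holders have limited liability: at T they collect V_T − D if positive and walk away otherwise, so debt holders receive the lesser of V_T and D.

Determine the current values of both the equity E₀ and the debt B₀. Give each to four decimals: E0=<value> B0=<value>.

d₁ = [ln(V₀/D) + (r + σ²/2)T] / (σ√T)
   = [ln(593.0697/237.3620) + (0.0146 + 0.5·0.2646²)·2.2962] / (0.2646·√2.2962)
   = [0.915726 + 0.113907] / 0.400954 = 2.567955
d₂ = d₁ − σ√T = 2.567955 − 0.400954 = 2.167001
N(d₁) = 0.994885,  N(d₂) = 0.984883,  e^(−rT) = 0.967031
E₀ = V₀·N(d₁) − D·e^(−rT)·N(d₂)
   = 593.0697·0.994885 − 237.3620·0.967031·0.984883 = 363.969669
B₀ = V₀ − E₀ = 593.0697 − 363.969669 = 229.100031

E0=363.9697 B0=229.1000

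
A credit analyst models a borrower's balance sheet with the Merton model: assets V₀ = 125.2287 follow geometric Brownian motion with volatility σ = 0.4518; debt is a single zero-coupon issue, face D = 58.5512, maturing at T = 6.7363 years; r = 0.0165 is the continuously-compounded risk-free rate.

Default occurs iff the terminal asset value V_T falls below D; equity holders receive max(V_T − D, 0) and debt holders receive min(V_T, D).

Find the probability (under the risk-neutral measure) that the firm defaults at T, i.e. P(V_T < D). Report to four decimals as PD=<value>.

d₁ = [ln(V₀/D) + (r + σ²/2)T] / (σ√T)
   = [ln(125.2287/58.5512) + (0.0165 + 0.5·0.4518²)·6.7363] / (0.4518·√6.7363)
   = [0.760240 + 0.798667] / 1.172619 = 1.329423
d₂ = d₁ − σ√T = 1.329423 − 1.172619 = 0.156804
risk-neutral PD = N(−d₂) = N(-0.156804) = 0.437700

PD=0.4377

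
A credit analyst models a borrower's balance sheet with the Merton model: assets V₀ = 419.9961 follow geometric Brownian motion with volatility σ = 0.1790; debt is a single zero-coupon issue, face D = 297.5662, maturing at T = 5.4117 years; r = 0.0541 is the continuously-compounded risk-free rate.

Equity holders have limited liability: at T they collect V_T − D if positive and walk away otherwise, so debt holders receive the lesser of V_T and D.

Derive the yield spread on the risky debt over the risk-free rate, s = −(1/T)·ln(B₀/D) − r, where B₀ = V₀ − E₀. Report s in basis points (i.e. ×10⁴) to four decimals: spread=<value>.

spread=28.6790

d₁ = [ln(V₀/D) + (r + σ²/2)T] / (σ√T)
   = [ln(419.9961/297.5662) + (0.0541 + 0.5·0.1790²)·5.4117] / (0.1790·√5.4117)
   = [0.344609 + 0.379471] / 0.416409 = 1.738868
d₂ = d₁ − σ√T = 1.738868 − 0.416409 = 1.322459
N(d₁) = 0.958971,  N(d₂) = 0.906992,  e^(−rT) = 0.746192
E₀ = V₀·N(d₁) − D·e^(−rT)·N(d₂)
   = 419.9961·0.958971 − 297.5662·0.746192·0.906992 = 201.374250
B₀ = V₀ − E₀ = 419.9961 − 201.374250 = 218.621850
spread = −(1/T)·ln(B₀/D) − r = −(1/5.4117)·ln(218.621850/297.5662) − 0.0541 = 0.00286790
in basis points: 0.00286790 × 10⁴ = 28.6790 bp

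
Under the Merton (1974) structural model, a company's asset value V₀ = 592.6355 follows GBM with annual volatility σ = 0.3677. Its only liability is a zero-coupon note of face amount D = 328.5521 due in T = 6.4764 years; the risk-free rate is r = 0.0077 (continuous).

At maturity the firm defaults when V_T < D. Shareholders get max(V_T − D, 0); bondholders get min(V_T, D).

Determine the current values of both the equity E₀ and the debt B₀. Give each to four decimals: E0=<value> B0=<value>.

d₁ = [ln(V₀/D) + (r + σ²/2)T] / (σ√T)
   = [ln(592.6355/328.5521) + (0.0077 + 0.5·0.3677²)·6.4764] / (0.3677·√6.4764)
   = [0.589884 + 0.487684] / 0.935751 = 1.151553
d₂ = d₁ − σ√T = 1.151553 − 0.935751 = 0.215802
N(d₁) = 0.875248,  N(d₂) = 0.585429,  e^(−rT) = 0.951355
E₀ = V₀·N(d₁) − D·e^(−rT)·N(d₂)
   = 592.6355·0.875248 − 328.5521·0.951355·0.585429 = 335.715549
B₀ = V₀ − E₀ = 592.6355 − 335.715549 = 256.919951

E0=335.7155 B0=256.9200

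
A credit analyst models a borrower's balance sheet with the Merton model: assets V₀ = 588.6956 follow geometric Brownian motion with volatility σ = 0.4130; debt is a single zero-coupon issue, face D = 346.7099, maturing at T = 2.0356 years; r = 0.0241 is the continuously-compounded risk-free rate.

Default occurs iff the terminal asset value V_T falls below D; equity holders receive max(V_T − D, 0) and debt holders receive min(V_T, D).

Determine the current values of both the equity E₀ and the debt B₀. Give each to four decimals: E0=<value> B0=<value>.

d₁ = [ln(V₀/D) + (r + σ²/2)T] / (σ√T)
   = [ln(588.6956/346.7099) + (0.0241 + 0.5·0.4130²)·2.0356] / (0.4130·√2.0356)
   = [0.529421 + 0.222663] / 0.589245 = 1.276351
d₂ = d₁ − σ√T = 1.276351 − 0.589245 = 0.687105
N(d₁) = 0.899084,  N(d₂) = 0.753992,  e^(−rT) = 0.952126
E₀ = V₀·N(d₁) − D·e^(−rT)·N(d₂)
   = 588.6956·0.899084 − 346.7099·0.952126·0.753992 = 280.385569
B₀ = V₀ − E₀ = 588.6956 − 280.385569 = 308.310031

E0=280.3856 B0=308.3100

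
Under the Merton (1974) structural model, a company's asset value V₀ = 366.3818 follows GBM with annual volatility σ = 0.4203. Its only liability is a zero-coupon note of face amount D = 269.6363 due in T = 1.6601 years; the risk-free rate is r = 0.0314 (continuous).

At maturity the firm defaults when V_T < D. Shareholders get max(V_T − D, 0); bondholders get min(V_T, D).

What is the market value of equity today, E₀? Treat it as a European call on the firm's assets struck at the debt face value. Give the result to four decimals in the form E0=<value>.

d₁ = [ln(V₀/D) + (r + σ²/2)T] / (σ√T)
   = [ln(366.3818/269.6363) + (0.0314 + 0.5·0.4203²)·1.6601] / (0.4203·√1.6601)
   = [0.306602 + 0.198757] / 0.541535 = 0.933198
d₂ = d₁ − σ√T = 0.933198 − 0.541535 = 0.391663
N(d₁) = 0.824641,  N(d₂) = 0.652346,  e^(−rT) = 0.949208
E₀ = V₀·N(d₁) − D·e^(−rT)·N(d₂)
   = 366.3818·0.824641 − 269.6363·0.949208·0.652346 = 135.171325

E0=135.1713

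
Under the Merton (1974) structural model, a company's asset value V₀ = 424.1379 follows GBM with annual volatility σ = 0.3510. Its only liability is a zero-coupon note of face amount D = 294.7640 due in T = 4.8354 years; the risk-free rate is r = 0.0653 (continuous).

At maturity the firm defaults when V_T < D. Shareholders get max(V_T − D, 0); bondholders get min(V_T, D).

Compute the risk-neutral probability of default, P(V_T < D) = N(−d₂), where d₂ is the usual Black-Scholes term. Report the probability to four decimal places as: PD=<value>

d₁ = [ln(V₀/D) + (r + σ²/2)T] / (σ√T)
   = [ln(424.1379/294.7640) + (0.0653 + 0.5·0.3510²)·4.8354] / (0.3510·√4.8354)
   = [0.363884 + 0.613615] / 0.771833 = 1.266464
d₂ = d₁ − σ√T = 1.266464 − 0.771833 = 0.494631
risk-neutral PD = N(−d₂) = N(-0.494631) = 0.310430

PD=0.3104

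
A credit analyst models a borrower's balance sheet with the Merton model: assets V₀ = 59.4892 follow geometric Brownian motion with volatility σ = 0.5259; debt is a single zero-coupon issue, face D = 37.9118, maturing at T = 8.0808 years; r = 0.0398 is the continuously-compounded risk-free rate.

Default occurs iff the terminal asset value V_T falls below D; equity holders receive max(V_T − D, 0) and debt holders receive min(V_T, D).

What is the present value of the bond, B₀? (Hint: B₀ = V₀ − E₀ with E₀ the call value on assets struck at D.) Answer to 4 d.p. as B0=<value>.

B0=17.3666

d₁ = [ln(V₀/D) + (r + σ²/2)T] / (σ√T)
   = [ln(59.4892/37.9118) + (0.0398 + 0.5·0.5259²)·8.0808] / (0.5259·√8.0808)
   = [0.450532 + 1.439073] / 1.494963 = 1.263981
d₂ = d₁ − σ√T = 1.263981 − 1.494963 = -0.230981
N(d₁) = 0.896882,  N(d₂) = 0.408665,  e^(−rT) = 0.724977
E₀ = V₀·N(d₁) − D·e^(−rT)·N(d₂)
   = 59.4892·0.896882 − 37.9118·0.724977·0.408665 = 42.122554
B₀ = V₀ − E₀ = 59.4892 − 42.122554 = 17.366646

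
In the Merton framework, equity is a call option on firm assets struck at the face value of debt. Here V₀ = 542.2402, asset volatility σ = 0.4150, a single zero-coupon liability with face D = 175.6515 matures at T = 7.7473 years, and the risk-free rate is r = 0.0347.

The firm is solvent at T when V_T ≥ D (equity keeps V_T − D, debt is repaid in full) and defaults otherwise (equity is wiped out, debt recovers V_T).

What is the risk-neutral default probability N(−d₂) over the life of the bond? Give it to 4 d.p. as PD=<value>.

PD=0.2640

d₁ = [ln(V₀/D) + (r + σ²/2)T] / (σ√T)
   = [ln(542.2402/175.6515) + (0.0347 + 0.5·0.4150²)·7.7473] / (0.4150·√7.7473)
   = [1.127207 + 0.935971] / 1.155110 = 1.786131
d₂ = d₁ − σ√T = 1.786131 − 1.155110 = 0.631021
risk-neutral PD = N(−d₂) = N(-0.631021) = 0.264013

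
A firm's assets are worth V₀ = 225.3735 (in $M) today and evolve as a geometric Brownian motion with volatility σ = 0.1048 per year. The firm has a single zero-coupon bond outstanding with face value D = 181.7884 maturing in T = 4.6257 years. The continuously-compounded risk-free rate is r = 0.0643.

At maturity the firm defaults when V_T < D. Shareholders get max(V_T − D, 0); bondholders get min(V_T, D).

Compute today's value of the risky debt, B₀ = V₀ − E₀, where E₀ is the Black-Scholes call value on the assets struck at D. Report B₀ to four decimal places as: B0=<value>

d₁ = [ln(V₀/D) + (r + σ²/2)T] / (σ√T)
   = [ln(225.3735/181.7884) + (0.0643 + 0.5·0.1048²)·4.6257] / (0.1048·√4.6257)
   = [0.214916 + 0.322835] / 0.225398 = 2.385781
d₂ = d₁ − σ√T = 2.385781 − 0.225398 = 2.160383
N(d₁) = 0.991479,  N(d₂) = 0.984628,  e^(−rT) = 0.742723
E₀ = V₀·N(d₁) − D·e^(−rT)·N(d₂)
   = 225.3735·0.991479 − 181.7884·0.742723·0.984628 = 90.510056
B₀ = V₀ − E₀ = 225.3735 − 90.510056 = 134.863444

B0=134.8634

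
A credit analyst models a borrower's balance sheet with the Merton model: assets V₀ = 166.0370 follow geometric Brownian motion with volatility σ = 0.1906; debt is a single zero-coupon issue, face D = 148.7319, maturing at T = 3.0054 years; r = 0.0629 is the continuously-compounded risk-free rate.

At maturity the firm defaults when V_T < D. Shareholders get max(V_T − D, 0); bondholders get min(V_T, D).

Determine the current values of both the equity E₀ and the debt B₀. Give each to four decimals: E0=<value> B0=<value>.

d₁ = [ln(V₀/D) + (r + σ²/2)T] / (σ√T)
   = [ln(166.0370/148.7319) + (0.0629 + 0.5·0.1906²)·3.0054] / (0.1906·√3.0054)
   = [0.110065 + 0.243630] / 0.330426 = 1.070423
d₂ = d₁ − σ√T = 1.070423 − 0.330426 = 0.739998
N(d₁) = 0.857786,  N(d₂) = 0.770349,  e^(−rT) = 0.827754
E₀ = V₀·N(d₁) − D·e^(−rT)·N(d₂)
   = 166.0370·0.857786 − 148.7319·0.827754·0.770349 = 47.583852
B₀ = V₀ − E₀ = 166.0370 − 47.583852 = 118.453148

E0=47.5839 B0=118.4531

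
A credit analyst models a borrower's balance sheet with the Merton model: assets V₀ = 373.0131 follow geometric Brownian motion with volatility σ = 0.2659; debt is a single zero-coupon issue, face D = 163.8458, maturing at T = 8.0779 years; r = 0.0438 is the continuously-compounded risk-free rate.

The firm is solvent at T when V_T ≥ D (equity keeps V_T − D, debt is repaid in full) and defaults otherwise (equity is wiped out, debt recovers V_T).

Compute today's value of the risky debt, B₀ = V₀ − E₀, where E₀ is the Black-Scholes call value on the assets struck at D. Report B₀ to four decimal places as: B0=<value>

d₁ = [ln(V₀/D) + (r + σ²/2)T] / (σ√T)
   = [ln(373.0131/163.8458) + (0.0438 + 0.5·0.2659²)·8.0779] / (0.2659·√8.0779)
   = [0.822688 + 0.639377] / 0.755732 = 1.934635
d₂ = d₁ − σ√T = 1.934635 − 0.755732 = 1.178904
N(d₁) = 0.973482,  N(d₂) = 0.880782,  e^(−rT) = 0.702007
E₀ = V₀·N(d₁) − D·e^(−rT)·N(d₂)
   = 373.0131·0.973482 − 163.8458·0.702007·0.880782 = 261.813418
B₀ = V₀ − E₀ = 373.0131 − 261.813418 = 111.199682

B0=111.1997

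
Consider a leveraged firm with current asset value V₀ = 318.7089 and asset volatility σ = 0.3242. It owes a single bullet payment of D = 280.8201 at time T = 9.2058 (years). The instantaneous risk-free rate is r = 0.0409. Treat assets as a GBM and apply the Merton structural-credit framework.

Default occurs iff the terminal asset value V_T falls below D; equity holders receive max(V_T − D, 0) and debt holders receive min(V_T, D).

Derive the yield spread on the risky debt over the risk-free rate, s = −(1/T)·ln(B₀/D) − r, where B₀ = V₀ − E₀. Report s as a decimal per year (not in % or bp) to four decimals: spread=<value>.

d₁ = [ln(V₀/D) + (r + σ²/2)T] / (σ√T)
   = [ln(318.7089/280.8201) + (0.0409 + 0.5·0.3242²)·9.2058] / (0.3242·√9.2058)
   = [0.126564 + 0.860308] / 0.983657 = 1.003268
d₂ = d₁ − σ√T = 1.003268 − 0.983657 = 0.019611
N(d₁) = 0.842134,  N(d₂) = 0.507823,  e^(−rT) = 0.686247
E₀ = V₀·N(d₁) − D·e^(−rT)·N(d₂)
   = 318.7089·0.842134 − 280.8201·0.686247·0.507823 = 170.532051
B₀ = V₀ − E₀ = 318.7089 − 170.532051 = 148.176849
spread = −(1/T)·ln(B₀/D) − r = −(1/9.2058)·ln(148.176849/280.8201) − 0.0409 = 0.02854619

spread=0.0285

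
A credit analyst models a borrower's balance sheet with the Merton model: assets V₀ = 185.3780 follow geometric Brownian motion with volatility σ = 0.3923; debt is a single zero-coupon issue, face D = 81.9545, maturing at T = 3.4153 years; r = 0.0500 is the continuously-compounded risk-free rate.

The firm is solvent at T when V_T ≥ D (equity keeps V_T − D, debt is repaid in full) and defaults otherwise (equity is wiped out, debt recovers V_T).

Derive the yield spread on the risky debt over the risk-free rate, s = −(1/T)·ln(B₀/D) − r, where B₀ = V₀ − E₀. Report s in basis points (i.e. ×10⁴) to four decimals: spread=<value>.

spread=135.5912

d₁ = [ln(V₀/D) + (r + σ²/2)T] / (σ√T)
   = [ln(185.3780/81.9545) + (0.0500 + 0.5·0.3923²)·3.4153] / (0.3923·√3.4153)
   = [0.816233 + 0.433571] / 0.724991 = 1.723888
d₂ = d₁ − σ√T = 1.723888 − 0.724991 = 0.998897
N(d₁) = 0.957636,  N(d₂) = 0.841078,  e^(−rT) = 0.843020
E₀ = V₀·N(d₁) − D·e^(−rT)·N(d₂)
   = 185.3780·0.957636 − 81.9545·0.843020·0.841078 = 119.415212
B₀ = V₀ − E₀ = 185.3780 − 119.415212 = 65.962788
spread = −(1/T)·ln(B₀/D) − r = −(1/3.4153)·ln(65.962788/81.9545) − 0.0500 = 0.01355912
in basis points: 0.01355912 × 10⁴ = 135.5912 bp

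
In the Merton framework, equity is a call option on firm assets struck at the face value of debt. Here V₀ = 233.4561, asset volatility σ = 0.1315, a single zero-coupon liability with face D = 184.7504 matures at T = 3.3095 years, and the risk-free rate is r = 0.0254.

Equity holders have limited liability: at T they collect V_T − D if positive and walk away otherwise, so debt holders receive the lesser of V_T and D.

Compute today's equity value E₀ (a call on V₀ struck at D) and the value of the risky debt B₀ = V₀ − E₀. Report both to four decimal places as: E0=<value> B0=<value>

d₁ = [ln(V₀/D) + (r + σ²/2)T] / (σ√T)
   = [ln(233.4561/184.7504) + (0.0254 + 0.5·0.1315²)·3.3095] / (0.1315·√3.3095)
   = [0.233988 + 0.112676] / 0.239225 = 1.449111
d₂ = d₁ − σ√T = 1.449111 − 0.239225 = 1.209886
N(d₁) = 0.926347,  N(d₂) = 0.886839,  e^(−rT) = 0.919375
E₀ = V₀·N(d₁) − D·e^(−rT)·N(d₂)
   = 233.4561·0.926347 − 184.7504·0.919375·0.886839 = 65.627419
B₀ = V₀ − E₀ = 233.4561 − 65.627419 = 167.828681

E0=65.6274 B0=167.8287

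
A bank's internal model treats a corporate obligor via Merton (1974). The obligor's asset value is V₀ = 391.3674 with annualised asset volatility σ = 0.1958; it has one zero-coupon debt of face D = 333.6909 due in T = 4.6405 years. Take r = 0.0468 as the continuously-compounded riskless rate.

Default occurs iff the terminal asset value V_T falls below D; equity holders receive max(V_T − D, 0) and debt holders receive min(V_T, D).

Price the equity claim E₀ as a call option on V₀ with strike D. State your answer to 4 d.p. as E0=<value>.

E0=136.5422

d₁ = [ln(V₀/D) + (r + σ²/2)T] / (σ√T)
   = [ln(391.3674/333.6909) + (0.0468 + 0.5·0.1958²)·4.6405] / (0.1958·√4.6405)
   = [0.159432 + 0.306128] / 0.421789 = 1.103775
d₂ = d₁ − σ√T = 1.103775 − 0.421789 = 0.681986
N(d₁) = 0.865155,  N(d₂) = 0.752376,  e^(−rT) = 0.804789
E₀ = V₀·N(d₁) − D·e^(−rT)·N(d₂)
   = 391.3674·0.865155 − 333.6909·0.804789·0.752376 = 136.542175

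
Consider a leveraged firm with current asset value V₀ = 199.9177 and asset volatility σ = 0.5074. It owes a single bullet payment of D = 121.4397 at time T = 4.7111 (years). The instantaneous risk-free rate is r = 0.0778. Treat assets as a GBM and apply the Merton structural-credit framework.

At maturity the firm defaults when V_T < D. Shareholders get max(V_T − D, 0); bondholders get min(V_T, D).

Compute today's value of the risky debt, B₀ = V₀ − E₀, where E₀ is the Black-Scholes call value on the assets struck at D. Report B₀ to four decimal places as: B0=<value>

B0=68.0440

d₁ = [ln(V₀/D) + (r + σ²/2)T] / (σ√T)
   = [ln(199.9177/121.4397) + (0.0778 + 0.5·0.5074²)·4.7111] / (0.5074·√4.7111)
   = [0.498488 + 0.972971] / 1.101315 = 1.336093
d₂ = d₁ − σ√T = 1.336093 − 1.101315 = 0.234777
N(d₁) = 0.909240,  N(d₂) = 0.592809,  e^(−rT) = 0.693140
E₀ = V₀·N(d₁) − D·e^(−rT)·N(d₂)
   = 199.9177·0.909240 − 121.4397·0.693140·0.592809 = 131.873734
B₀ = V₀ − E₀ = 199.9177 − 131.873734 = 68.043966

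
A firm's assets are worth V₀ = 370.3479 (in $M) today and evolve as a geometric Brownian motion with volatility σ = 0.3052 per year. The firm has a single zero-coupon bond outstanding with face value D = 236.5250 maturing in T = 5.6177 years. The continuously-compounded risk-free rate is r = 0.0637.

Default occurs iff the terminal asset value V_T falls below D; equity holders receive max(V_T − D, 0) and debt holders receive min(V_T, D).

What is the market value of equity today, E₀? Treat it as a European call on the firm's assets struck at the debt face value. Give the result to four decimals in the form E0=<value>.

E0=216.4080

d₁ = [ln(V₀/D) + (r + σ²/2)T] / (σ√T)
   = [ln(370.3479/236.5250) + (0.0637 + 0.5·0.3052²)·5.6177] / (0.3052·√5.6177)
   = [0.448389 + 0.619484] / 0.723376 = 1.476235
d₂ = d₁ − σ√T = 1.476235 − 0.723376 = 0.752860
N(d₁) = 0.930060,  N(d₂) = 0.774233,  e^(−rT) = 0.699180
E₀ = V₀·N(d₁) − D·e^(−rT)·N(d₂)
   = 370.3479·0.930060 − 236.5250·0.699180·0.774233 = 216.408042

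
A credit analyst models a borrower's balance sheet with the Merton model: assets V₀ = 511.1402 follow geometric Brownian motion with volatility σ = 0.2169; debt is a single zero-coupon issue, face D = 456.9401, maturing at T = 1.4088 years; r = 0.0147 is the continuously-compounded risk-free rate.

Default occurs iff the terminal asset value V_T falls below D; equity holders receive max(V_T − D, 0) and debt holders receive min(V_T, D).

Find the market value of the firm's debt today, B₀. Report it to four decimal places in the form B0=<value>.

B0=423.9160

d₁ = [ln(V₀/D) + (r + σ²/2)T] / (σ√T)
   = [ln(511.1402/456.9401) + (0.0147 + 0.5·0.2169²)·1.4088] / (0.2169·√1.4088)
   = [0.112092 + 0.053848] / 0.257445 = 0.644565
d₂ = d₁ − σ√T = 0.644565 − 0.257445 = 0.387120
N(d₁) = 0.740395,  N(d₂) = 0.650666,  e^(−rT) = 0.979504
E₀ = V₀·N(d₁) − D·e^(−rT)·N(d₂)
   = 511.1402·0.740395 − 456.9401·0.979504·0.650666 = 87.224215
B₀ = V₀ − E₀ = 511.1402 − 87.224215 = 423.915985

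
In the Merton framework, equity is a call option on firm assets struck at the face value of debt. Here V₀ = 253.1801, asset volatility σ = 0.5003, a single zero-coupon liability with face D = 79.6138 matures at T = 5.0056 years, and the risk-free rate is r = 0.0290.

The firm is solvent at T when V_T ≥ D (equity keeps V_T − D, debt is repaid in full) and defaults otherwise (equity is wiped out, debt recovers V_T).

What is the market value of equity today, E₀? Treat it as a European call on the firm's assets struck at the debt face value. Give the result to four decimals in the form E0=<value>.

d₁ = [ln(V₀/D) + (r + σ²/2)T] / (σ√T)
   = [ln(253.1801/79.6138) + (0.0290 + 0.5·0.5003²)·5.0056] / (0.5003·√5.0056)
   = [1.156914 + 0.771613] / 1.119331 = 1.722928
d₂ = d₁ − σ√T = 1.722928 − 1.119331 = 0.603597
N(d₁) = 0.957549,  N(d₂) = 0.726944,  e^(−rT) = 0.864882
E₀ = V₀·N(d₁) − D·e^(−rT)·N(d₂)
   = 253.1801·0.957549 − 79.6138·0.864882·0.726944 = 192.377558

E0=192.3776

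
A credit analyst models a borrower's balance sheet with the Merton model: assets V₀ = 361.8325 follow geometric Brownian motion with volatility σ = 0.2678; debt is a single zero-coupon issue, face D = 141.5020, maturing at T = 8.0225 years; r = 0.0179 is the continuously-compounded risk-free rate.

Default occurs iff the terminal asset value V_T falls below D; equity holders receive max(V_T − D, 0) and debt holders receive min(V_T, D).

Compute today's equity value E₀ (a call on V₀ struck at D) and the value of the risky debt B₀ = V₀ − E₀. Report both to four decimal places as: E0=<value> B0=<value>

E0=244.5007 B0=117.3318

d₁ = [ln(V₀/D) + (r + σ²/2)T] / (σ√T)
   = [ln(361.8325/141.5020) + (0.0179 + 0.5·0.2678²)·8.0225] / (0.2678·√8.0225)
   = [0.938868 + 0.431277] / 0.758517 = 1.806346
d₂ = d₁ − σ√T = 1.806346 − 0.758517 = 1.047829
N(d₁) = 0.964568,  N(d₂) = 0.852641,  e^(−rT) = 0.866232
E₀ = V₀·N(d₁) − D·e^(−rT)·N(d₂)
   = 361.8325·0.964568 − 141.5020·0.866232·0.852641 = 244.500746
B₀ = V₀ − E₀ = 361.8325 − 244.500746 = 117.331754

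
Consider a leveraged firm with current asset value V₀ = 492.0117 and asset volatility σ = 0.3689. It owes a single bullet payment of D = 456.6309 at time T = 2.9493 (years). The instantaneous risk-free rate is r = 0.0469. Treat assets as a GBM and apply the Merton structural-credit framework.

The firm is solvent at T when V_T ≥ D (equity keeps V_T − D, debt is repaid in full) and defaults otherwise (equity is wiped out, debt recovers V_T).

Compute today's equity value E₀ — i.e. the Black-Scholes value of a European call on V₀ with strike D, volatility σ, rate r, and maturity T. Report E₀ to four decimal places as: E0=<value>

d₁ = [ln(V₀/D) + (r + σ²/2)T] / (σ√T)
   = [ln(492.0117/456.6309) + (0.0469 + 0.5·0.3689²)·2.9493] / (0.3689·√2.9493)
   = [0.074627 + 0.339003] / 0.633531 = 0.652896
d₂ = d₁ − σ√T = 0.652896 − 0.633531 = 0.019365
N(d₁) = 0.743088,  N(d₂) = 0.507725,  e^(−rT) = 0.870818
E₀ = V₀·N(d₁) − D·e^(−rT)·N(d₂)
   = 492.0117·0.743088 − 456.6309·0.870818·0.507725 = 163.715189

E0=163.7152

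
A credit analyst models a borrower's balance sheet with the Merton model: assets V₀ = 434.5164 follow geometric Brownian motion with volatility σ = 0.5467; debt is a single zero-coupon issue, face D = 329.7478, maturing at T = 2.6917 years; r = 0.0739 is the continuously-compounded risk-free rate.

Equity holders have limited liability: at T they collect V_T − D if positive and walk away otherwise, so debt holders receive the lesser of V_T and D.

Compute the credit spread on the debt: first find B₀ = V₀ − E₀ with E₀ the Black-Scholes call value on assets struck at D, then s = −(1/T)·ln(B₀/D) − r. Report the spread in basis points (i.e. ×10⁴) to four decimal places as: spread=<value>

d₁ = [ln(V₀/D) + (r + σ²/2)T] / (σ√T)
   = [ln(434.5164/329.7478) + (0.0739 + 0.5·0.5467²)·2.6917] / (0.5467·√2.6917)
   = [0.275906 + 0.601165] / 0.896938 = 0.977850
d₂ = d₁ − σ√T = 0.977850 − 0.896938 = 0.080912
N(d₁) = 0.835926,  N(d₂) = 0.532244,  e^(−rT) = 0.819618
E₀ = V₀·N(d₁) − D·e^(−rT)·N(d₂)
   = 434.5164·0.835926 − 329.7478·0.819618·0.532244 = 219.375278
B₀ = V₀ − E₀ = 434.5164 − 219.375278 = 215.141122
spread = −(1/T)·ln(B₀/D) − r = −(1/2.6917)·ln(215.141122/329.7478) − 0.0739 = 0.08474841
in basis points: 0.08474841 × 10⁴ = 847.4841 bp

spread=847.4841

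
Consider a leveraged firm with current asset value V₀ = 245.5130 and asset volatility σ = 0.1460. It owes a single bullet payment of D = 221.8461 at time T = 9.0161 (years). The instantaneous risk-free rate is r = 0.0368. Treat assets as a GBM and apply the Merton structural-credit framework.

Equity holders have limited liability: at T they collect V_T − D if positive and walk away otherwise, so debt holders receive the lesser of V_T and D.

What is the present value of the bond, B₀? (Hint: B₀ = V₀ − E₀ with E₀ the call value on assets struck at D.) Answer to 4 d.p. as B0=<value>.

d₁ = [ln(V₀/D) + (r + σ²/2)T] / (σ√T)
   = [ln(245.5130/221.8461) + (0.0368 + 0.5·0.1460²)·9.0161] / (0.1460·√9.0161)
   = [0.101366 + 0.427886] / 0.438392 = 1.207259
d₂ = d₁ − σ√T = 1.207259 − 0.438392 = 0.768867
N(d₁) = 0.886334,  N(d₂) = 0.779014,  e^(−rT) = 0.717636
E₀ = V₀·N(d₁) − D·e^(−rT)·N(d₂)
   = 245.5130·0.886334 − 221.8461·0.717636·0.779014 = 93.583703
B₀ = V₀ − E₀ = 245.5130 − 93.583703 = 151.929297

B0=151.9293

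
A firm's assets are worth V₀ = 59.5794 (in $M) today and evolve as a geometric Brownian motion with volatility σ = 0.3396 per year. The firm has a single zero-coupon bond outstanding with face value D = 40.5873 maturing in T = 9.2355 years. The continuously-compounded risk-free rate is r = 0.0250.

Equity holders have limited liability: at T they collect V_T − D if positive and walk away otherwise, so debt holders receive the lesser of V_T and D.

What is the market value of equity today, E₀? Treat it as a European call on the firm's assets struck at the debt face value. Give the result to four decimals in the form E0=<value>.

E0=34.5149

d₁ = [ln(V₀/D) + (r + σ²/2)T] / (σ√T)
   = [ln(59.5794/40.5873) + (0.0250 + 0.5·0.3396²)·9.2355] / (0.3396·√9.2355)
   = [0.383855 + 0.763444] / 1.032043 = 1.111677
d₂ = d₁ − σ√T = 1.111677 − 1.032043 = 0.079634
N(d₁) = 0.866861,  N(d₂) = 0.531736,  e^(−rT) = 0.793829
E₀ = V₀·N(d₁) − D·e^(−rT)·N(d₂)
   = 59.5794·0.866861 − 40.5873·0.793829·0.531736 = 34.514898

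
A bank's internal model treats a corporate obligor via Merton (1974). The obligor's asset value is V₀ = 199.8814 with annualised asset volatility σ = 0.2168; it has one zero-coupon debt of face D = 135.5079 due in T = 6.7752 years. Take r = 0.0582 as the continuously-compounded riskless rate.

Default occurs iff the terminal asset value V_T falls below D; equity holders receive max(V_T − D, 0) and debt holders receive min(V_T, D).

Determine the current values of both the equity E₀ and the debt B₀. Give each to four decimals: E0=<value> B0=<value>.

d₁ = [ln(V₀/D) + (r + σ²/2)T] / (σ√T)
   = [ln(199.8814/135.5079) + (0.0582 + 0.5·0.2168²)·6.7752] / (0.2168·√6.7752)
   = [0.388694 + 0.553541] / 0.564313 = 1.669703
d₂ = d₁ − σ√T = 1.669703 − 0.564313 = 1.105390
N(d₁) = 0.952511,  N(d₂) = 0.865505,  e^(−rT) = 0.674141
E₀ = V₀·N(d₁) − D·e^(−rT)·N(d₂)
   = 199.8814·0.952511 − 135.5079·0.674141·0.865505 = 111.324185
B₀ = V₀ − E₀ = 199.8814 − 111.324185 = 88.557215

E0=111.3242 B0=88.5572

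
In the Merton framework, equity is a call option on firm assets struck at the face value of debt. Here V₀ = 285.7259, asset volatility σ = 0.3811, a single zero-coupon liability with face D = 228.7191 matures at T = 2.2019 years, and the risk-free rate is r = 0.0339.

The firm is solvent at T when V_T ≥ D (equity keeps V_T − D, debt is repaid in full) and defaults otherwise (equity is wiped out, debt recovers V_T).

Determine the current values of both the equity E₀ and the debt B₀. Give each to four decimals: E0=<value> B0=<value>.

d₁ = [ln(V₀/D) + (r + σ²/2)T] / (σ√T)
   = [ln(285.7259/228.7191) + (0.0339 + 0.5·0.3811²)·2.2019] / (0.3811·√2.2019)
   = [0.222538 + 0.234543] / 0.565507 = 0.808269
d₂ = d₁ − σ√T = 0.808269 − 0.565507 = 0.242763
N(d₁) = 0.790532,  N(d₂) = 0.595905,  e^(−rT) = 0.928073
E₀ = V₀·N(d₁) − D·e^(−rT)·N(d₂)
   = 285.7259·0.790532 − 228.7191·0.928073·0.595905 = 99.383819
B₀ = V₀ − E₀ = 285.7259 − 99.383819 = 186.342081

E0=99.3838 B0=186.3421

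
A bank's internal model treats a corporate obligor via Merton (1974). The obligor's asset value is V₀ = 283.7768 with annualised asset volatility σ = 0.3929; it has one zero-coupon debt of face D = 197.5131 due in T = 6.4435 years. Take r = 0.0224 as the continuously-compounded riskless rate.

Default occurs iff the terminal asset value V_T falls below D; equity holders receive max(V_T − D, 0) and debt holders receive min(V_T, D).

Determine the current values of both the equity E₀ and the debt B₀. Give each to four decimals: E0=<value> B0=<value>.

d₁ = [ln(V₀/D) + (r + σ²/2)T] / (σ√T)
   = [ln(283.7768/197.5131) + (0.0224 + 0.5·0.3929²)·6.4435] / (0.3929·√6.4435)
   = [0.362383 + 0.641677] / 0.997339 = 1.006739
d₂ = d₁ − σ√T = 1.006739 − 0.997339 = 0.009400
N(d₁) = 0.842970,  N(d₂) = 0.503750,  e^(−rT) = 0.865598
E₀ = V₀·N(d₁) − D·e^(−rT)·N(d₂)
   = 283.7768·0.842970 − 197.5131·0.865598·0.503750 = 153.090698
B₀ = V₀ − E₀ = 283.7768 − 153.090698 = 130.686102

E0=153.0907 B0=130.6861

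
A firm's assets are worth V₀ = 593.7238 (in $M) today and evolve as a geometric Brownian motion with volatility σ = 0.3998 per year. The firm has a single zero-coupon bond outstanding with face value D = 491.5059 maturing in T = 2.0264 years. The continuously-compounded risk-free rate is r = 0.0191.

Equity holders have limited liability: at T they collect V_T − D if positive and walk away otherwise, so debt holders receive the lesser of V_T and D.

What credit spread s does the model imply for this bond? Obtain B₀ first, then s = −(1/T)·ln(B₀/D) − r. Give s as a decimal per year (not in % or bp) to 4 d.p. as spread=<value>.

spread=0.0768

d₁ = [ln(V₀/D) + (r + σ²/2)T] / (σ√T)
   = [ln(593.7238/491.5059) + (0.0191 + 0.5·0.3998²)·2.0264] / (0.3998·√2.0264)
   = [0.188940 + 0.200654] / 0.569122 = 0.684553
d₂ = d₁ − σ√T = 0.684553 − 0.569122 = 0.115431
N(d₁) = 0.753187,  N(d₂) = 0.545948,  e^(−rT) = 0.962035
E₀ = V₀·N(d₁) − D·e^(−rT)·N(d₂)
   = 593.7238·0.753187 − 491.5059·0.962035·0.545948 = 189.035608
B₀ = V₀ − E₀ = 593.7238 − 189.035608 = 404.688192
spread = −(1/T)·ln(B₀/D) − r = −(1/2.0264)·ln(404.688192/491.5059) − 0.0191 = 0.07681249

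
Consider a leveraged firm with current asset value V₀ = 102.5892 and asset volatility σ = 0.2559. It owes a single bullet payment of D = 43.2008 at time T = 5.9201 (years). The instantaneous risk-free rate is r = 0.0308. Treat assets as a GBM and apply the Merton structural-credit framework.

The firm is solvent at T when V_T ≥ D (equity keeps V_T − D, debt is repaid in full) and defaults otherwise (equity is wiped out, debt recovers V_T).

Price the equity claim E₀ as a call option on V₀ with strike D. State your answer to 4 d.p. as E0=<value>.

E0=67.2865

d₁ = [ln(V₀/D) + (r + σ²/2)T] / (σ√T)
   = [ln(102.5892/43.2008) + (0.0308 + 0.5·0.2559²)·5.9201] / (0.2559·√5.9201)
   = [0.864874 + 0.376177] / 0.622637 = 1.993218
d₂ = d₁ − σ√T = 1.993218 − 0.622637 = 1.370581
N(d₁) = 0.976881,  N(d₂) = 0.914747,  e^(−rT) = 0.833319
E₀ = V₀·N(d₁) − D·e^(−rT)·N(d₂)
   = 102.5892·0.976881 − 43.2008·0.833319·0.914747 = 67.286529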